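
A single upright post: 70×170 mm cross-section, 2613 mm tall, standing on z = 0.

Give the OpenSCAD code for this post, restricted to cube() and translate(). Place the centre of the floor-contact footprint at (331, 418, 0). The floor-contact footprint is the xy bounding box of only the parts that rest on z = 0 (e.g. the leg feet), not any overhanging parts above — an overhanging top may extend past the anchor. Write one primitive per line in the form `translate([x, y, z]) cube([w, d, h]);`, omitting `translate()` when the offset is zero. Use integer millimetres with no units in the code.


translate([296, 333, 0]) cube([70, 170, 2613]);


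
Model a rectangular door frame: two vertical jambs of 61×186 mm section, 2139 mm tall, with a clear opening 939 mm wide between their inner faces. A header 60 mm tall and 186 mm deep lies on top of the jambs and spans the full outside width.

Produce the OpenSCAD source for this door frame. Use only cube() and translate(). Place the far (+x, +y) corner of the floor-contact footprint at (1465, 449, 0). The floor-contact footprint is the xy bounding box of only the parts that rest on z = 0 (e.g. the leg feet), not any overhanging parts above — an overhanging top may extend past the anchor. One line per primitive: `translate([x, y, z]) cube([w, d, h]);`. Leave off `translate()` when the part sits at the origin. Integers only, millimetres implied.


translate([404, 263, 0]) cube([61, 186, 2139]);
translate([1404, 263, 0]) cube([61, 186, 2139]);
translate([404, 263, 2139]) cube([1061, 186, 60]);


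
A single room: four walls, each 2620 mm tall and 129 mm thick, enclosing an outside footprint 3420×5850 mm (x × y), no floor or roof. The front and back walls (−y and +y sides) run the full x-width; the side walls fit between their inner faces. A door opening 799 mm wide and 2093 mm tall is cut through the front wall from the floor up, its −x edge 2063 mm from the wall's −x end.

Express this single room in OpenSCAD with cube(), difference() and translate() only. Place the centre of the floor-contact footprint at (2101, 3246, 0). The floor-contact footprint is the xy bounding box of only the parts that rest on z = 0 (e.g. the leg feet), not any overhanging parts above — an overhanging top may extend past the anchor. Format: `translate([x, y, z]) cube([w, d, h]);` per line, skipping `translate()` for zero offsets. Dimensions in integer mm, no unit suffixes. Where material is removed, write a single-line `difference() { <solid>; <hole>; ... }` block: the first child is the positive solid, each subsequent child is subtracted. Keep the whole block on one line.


difference() { translate([391, 321, 0]) cube([3420, 129, 2620]); translate([2454, 321, 0]) cube([799, 129, 2093]); }
translate([391, 6042, 0]) cube([3420, 129, 2620]);
translate([391, 450, 0]) cube([129, 5592, 2620]);
translate([3682, 450, 0]) cube([129, 5592, 2620]);


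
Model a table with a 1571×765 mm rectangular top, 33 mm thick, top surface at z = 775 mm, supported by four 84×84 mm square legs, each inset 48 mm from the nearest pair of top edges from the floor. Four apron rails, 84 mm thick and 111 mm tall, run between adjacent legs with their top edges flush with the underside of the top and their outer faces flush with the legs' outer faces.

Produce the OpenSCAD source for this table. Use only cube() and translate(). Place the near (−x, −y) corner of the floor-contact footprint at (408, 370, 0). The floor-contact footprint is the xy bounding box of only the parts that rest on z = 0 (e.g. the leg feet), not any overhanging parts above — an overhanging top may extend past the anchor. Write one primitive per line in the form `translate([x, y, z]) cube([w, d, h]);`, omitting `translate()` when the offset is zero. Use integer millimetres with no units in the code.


translate([360, 322, 742]) cube([1571, 765, 33]);
translate([408, 370, 0]) cube([84, 84, 742]);
translate([1799, 370, 0]) cube([84, 84, 742]);
translate([408, 955, 0]) cube([84, 84, 742]);
translate([1799, 955, 0]) cube([84, 84, 742]);
translate([492, 370, 631]) cube([1307, 84, 111]);
translate([492, 955, 631]) cube([1307, 84, 111]);
translate([408, 454, 631]) cube([84, 501, 111]);
translate([1799, 454, 631]) cube([84, 501, 111]);


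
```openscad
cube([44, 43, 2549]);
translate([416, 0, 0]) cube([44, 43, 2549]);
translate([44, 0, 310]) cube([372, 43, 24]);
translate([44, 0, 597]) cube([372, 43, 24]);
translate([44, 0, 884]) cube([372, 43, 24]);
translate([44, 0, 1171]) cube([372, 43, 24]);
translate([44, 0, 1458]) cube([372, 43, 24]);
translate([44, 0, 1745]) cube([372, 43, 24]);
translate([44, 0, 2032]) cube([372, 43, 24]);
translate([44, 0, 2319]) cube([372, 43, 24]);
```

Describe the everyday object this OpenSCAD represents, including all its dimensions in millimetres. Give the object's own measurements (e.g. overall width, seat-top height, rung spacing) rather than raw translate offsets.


A straight ladder. Two 44×43 mm vertical rails, 2549 mm tall, stand 460 mm apart (outside-to-outside) with their front faces coplanar on the −y side. 8 rungs, each 43 mm deep and 24 mm tall, span between the inner faces of the rails, front faces flush with the rails. The lowest rung's underside is at z = 310 mm and rungs are spaced 287 mm apart (underside to underside).


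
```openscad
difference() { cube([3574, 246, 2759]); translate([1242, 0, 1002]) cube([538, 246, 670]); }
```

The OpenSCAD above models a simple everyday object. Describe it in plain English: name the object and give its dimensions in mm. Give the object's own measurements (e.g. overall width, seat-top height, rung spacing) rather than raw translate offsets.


A wall 3574 mm long (x), 246 mm thick (y), 2759 mm tall, with a rectangular window opening cut through it. The opening is 538 mm wide and 670 mm tall; its sill is at z = 1002 mm and its near (−x) edge is 1242 mm from the wall's −x end. The opening passes through the full wall thickness.


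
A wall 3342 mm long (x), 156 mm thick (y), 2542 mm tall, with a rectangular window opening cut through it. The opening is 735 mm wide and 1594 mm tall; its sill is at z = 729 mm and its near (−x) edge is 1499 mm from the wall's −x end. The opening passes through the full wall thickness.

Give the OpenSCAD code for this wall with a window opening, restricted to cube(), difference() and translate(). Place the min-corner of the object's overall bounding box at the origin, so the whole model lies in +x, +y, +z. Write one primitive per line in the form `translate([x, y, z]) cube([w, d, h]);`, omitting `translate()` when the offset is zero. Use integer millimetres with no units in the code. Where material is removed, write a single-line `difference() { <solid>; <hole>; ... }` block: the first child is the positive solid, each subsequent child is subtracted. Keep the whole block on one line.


difference() { cube([3342, 156, 2542]); translate([1499, 0, 729]) cube([735, 156, 1594]); }


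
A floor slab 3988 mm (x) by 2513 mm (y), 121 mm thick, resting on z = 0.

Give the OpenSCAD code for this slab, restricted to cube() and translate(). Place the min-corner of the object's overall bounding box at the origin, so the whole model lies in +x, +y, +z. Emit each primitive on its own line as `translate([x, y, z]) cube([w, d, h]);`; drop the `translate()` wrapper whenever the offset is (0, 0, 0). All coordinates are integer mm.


cube([3988, 2513, 121]);


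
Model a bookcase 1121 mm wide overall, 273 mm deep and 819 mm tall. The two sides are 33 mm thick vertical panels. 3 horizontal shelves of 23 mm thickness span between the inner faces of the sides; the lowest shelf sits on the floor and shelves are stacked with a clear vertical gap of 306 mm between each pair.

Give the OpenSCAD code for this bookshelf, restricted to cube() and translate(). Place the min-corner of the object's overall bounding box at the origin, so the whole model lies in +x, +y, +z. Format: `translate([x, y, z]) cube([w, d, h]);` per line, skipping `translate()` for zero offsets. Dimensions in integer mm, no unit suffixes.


cube([33, 273, 819]);
translate([1088, 0, 0]) cube([33, 273, 819]);
translate([33, 0, 0]) cube([1055, 273, 23]);
translate([33, 0, 329]) cube([1055, 273, 23]);
translate([33, 0, 658]) cube([1055, 273, 23]);


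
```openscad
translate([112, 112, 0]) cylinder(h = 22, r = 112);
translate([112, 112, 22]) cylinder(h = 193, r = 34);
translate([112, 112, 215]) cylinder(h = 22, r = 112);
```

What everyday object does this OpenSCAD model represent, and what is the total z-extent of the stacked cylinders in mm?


A spool. The overall height is 237 mm.

Three coaxial cylinders, large–small–large — a spool. Two 22 mm flanges and a 193 mm core give 22 + 193 + 22 = 237 mm.


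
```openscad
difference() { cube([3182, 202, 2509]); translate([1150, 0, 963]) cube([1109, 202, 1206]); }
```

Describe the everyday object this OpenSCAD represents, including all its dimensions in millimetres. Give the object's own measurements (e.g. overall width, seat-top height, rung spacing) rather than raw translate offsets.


A wall 3182 mm long (x), 202 mm thick (y), 2509 mm tall, with a rectangular window opening cut through it. The opening is 1109 mm wide and 1206 mm tall; its sill is at z = 963 mm and its near (−x) edge is 1150 mm from the wall's −x end. The opening passes through the full wall thickness.


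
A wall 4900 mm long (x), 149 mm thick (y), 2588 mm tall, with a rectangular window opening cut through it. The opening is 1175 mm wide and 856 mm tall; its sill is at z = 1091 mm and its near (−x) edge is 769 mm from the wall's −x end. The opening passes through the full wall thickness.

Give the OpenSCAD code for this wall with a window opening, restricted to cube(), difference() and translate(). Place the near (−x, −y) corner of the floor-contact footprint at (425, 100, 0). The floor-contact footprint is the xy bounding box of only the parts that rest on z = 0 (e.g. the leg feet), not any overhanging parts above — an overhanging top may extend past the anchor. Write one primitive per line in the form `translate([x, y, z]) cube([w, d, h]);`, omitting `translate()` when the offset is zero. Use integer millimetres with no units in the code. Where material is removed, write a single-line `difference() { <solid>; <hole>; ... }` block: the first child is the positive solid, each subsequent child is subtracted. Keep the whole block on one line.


difference() { translate([425, 100, 0]) cube([4900, 149, 2588]); translate([1194, 100, 1091]) cube([1175, 149, 856]); }


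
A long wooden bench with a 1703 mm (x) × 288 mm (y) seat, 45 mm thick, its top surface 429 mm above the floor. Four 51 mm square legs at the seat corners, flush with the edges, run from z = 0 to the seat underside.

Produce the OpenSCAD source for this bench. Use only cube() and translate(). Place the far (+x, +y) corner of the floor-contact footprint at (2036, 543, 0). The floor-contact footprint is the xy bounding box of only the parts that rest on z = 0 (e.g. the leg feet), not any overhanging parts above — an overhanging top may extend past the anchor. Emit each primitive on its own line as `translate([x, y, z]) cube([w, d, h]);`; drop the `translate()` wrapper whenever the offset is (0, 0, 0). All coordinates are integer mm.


// leg_h = 429 − 45 = 384
translate([333, 255, 384]) cube([1703, 288, 45]);
translate([333, 255, 0]) cube([51, 51, 384]);
translate([333, 492, 0]) cube([51, 51, 384]);
translate([1985, 255, 0]) cube([51, 51, 384]);
translate([1985, 492, 0]) cube([51, 51, 384]);


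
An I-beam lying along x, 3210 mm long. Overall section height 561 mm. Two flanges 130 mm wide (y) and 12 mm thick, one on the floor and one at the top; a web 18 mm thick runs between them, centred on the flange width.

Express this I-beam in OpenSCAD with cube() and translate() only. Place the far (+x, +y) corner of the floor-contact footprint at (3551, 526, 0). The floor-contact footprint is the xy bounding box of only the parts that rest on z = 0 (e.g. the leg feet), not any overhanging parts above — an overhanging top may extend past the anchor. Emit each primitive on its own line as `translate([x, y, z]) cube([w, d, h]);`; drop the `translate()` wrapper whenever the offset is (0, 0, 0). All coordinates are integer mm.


translate([341, 396, 0]) cube([3210, 130, 12]);
translate([341, 452, 12]) cube([3210, 18, 537]);
translate([341, 396, 549]) cube([3210, 130, 12]);


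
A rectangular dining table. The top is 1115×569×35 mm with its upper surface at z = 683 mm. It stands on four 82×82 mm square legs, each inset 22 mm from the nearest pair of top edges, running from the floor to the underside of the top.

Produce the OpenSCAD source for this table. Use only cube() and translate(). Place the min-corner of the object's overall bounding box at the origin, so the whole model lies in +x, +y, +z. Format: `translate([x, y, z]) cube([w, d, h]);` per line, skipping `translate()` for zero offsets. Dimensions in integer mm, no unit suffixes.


translate([0, 0, 648]) cube([1115, 569, 35]);
translate([22, 22, 0]) cube([82, 82, 648]);
translate([1011, 22, 0]) cube([82, 82, 648]);
translate([22, 465, 0]) cube([82, 82, 648]);
translate([1011, 465, 0]) cube([82, 82, 648]);


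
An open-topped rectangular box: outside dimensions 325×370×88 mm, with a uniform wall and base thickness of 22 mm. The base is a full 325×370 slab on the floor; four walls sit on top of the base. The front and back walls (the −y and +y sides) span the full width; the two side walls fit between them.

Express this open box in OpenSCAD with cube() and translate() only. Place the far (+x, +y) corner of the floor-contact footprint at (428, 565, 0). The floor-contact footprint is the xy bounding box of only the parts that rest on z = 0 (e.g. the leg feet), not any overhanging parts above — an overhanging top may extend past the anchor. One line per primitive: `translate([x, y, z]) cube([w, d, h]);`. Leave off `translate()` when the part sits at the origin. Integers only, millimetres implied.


translate([103, 195, 0]) cube([325, 370, 22]);
translate([103, 195, 22]) cube([325, 22, 66]);
translate([103, 543, 22]) cube([325, 22, 66]);
translate([103, 217, 22]) cube([22, 326, 66]);
translate([406, 217, 22]) cube([22, 326, 66]);


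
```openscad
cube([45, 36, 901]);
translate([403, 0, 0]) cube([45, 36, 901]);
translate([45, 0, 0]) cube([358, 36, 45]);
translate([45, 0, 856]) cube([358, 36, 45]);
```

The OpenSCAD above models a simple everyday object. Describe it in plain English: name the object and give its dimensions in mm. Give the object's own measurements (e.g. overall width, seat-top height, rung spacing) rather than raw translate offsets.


A rectangular picture frame lying in the x–z plane (depth along y). The opening is 358 mm wide (x) by 811 mm tall (z), surrounded by a border 45 mm wide on all four sides. The frame is 36 mm deep and is made of two full-height vertical stiles with two horizontal rails fitted between them.


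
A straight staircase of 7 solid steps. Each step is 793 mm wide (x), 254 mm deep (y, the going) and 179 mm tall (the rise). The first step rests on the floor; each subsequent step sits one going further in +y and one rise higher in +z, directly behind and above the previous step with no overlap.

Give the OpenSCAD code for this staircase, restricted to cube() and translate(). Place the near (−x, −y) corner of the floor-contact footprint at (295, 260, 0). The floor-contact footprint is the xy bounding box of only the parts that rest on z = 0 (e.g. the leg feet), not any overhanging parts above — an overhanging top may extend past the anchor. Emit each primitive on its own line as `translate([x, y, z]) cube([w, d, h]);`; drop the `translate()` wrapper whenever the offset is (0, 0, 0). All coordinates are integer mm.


translate([295, 260, 0]) cube([793, 254, 179]);
translate([295, 514, 179]) cube([793, 254, 179]);
translate([295, 768, 358]) cube([793, 254, 179]);
translate([295, 1022, 537]) cube([793, 254, 179]);
translate([295, 1276, 716]) cube([793, 254, 179]);
translate([295, 1530, 895]) cube([793, 254, 179]);
translate([295, 1784, 1074]) cube([793, 254, 179]);


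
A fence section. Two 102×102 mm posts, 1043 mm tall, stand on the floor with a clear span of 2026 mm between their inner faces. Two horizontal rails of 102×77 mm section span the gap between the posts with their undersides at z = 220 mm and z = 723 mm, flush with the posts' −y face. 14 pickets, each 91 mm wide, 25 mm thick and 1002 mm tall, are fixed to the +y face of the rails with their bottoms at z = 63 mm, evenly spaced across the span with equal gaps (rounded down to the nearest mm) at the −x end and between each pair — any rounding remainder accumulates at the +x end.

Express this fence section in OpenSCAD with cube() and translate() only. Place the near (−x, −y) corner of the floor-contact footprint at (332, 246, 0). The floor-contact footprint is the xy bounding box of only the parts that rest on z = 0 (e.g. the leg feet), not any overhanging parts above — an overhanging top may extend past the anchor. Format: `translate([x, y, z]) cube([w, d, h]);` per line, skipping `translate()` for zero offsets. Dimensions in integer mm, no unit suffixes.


translate([332, 246, 0]) cube([102, 102, 1043]);
translate([2460, 246, 0]) cube([102, 102, 1043]);
translate([434, 246, 220]) cube([2026, 102, 77]);
translate([434, 246, 723]) cube([2026, 102, 77]);
translate([484, 348, 63]) cube([91, 25, 1002]);
translate([625, 348, 63]) cube([91, 25, 1002]);
translate([766, 348, 63]) cube([91, 25, 1002]);
translate([907, 348, 63]) cube([91, 25, 1002]);
translate([1048, 348, 63]) cube([91, 25, 1002]);
translate([1189, 348, 63]) cube([91, 25, 1002]);
translate([1330, 348, 63]) cube([91, 25, 1002]);
translate([1471, 348, 63]) cube([91, 25, 1002]);
translate([1612, 348, 63]) cube([91, 25, 1002]);
translate([1753, 348, 63]) cube([91, 25, 1002]);
translate([1894, 348, 63]) cube([91, 25, 1002]);
translate([2035, 348, 63]) cube([91, 25, 1002]);
translate([2176, 348, 63]) cube([91, 25, 1002]);
translate([2317, 348, 63]) cube([91, 25, 1002]);


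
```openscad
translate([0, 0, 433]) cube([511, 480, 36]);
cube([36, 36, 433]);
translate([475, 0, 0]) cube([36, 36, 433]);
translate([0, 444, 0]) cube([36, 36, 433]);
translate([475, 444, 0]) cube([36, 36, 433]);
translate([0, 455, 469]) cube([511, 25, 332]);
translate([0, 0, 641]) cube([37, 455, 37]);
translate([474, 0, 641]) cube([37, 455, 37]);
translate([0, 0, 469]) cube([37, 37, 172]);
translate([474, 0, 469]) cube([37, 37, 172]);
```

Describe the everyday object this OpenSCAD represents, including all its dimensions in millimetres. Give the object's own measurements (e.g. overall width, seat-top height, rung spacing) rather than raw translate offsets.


A chair. The seat is a 511×480×36 mm slab with its top at z = 469 mm, on four 36×36 mm corner legs (flush with the seat edges, standing on z = 0). A flat backrest 25 mm thick, 332 mm tall, spans the full seat width and rises from the seat top along its +y edge, rear face flush with the rear of the seat. Two armrests of 37×37 mm section run along each side from the seat's front edge to the front of the backrest, top faces 209 mm above the seat top and outer faces flush with the seat's x-edges; a 37×37 mm post under the front of each armrest stands on the seat at the front corner.


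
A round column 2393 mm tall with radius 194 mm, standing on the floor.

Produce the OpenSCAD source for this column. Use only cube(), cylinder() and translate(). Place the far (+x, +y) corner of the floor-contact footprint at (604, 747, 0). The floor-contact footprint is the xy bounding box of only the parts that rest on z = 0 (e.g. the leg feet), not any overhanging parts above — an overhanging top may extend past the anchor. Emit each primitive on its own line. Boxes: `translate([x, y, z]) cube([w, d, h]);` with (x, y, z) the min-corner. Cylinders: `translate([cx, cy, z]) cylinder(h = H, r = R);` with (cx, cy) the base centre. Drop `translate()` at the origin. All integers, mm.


translate([410, 553, 0]) cylinder(h = 2393, r = 194);


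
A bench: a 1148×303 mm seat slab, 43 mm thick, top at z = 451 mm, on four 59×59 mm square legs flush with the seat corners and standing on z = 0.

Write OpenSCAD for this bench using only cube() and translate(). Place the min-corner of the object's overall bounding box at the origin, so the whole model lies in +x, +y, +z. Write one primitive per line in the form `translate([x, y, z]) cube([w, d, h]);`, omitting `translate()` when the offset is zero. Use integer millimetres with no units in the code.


translate([0, 0, 408]) cube([1148, 303, 43]);
cube([59, 59, 408]);
translate([0, 244, 0]) cube([59, 59, 408]);
translate([1089, 0, 0]) cube([59, 59, 408]);
translate([1089, 244, 0]) cube([59, 59, 408]);


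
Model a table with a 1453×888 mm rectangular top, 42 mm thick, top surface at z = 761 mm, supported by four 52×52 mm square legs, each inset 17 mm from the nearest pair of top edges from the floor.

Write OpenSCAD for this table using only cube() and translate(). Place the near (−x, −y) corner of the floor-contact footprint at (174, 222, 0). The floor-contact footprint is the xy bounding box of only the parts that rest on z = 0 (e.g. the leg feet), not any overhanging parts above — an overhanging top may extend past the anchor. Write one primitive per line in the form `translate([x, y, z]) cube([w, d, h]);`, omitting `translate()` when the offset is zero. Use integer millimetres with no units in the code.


translate([157, 205, 719]) cube([1453, 888, 42]);
translate([174, 222, 0]) cube([52, 52, 719]);
translate([1541, 222, 0]) cube([52, 52, 719]);
translate([174, 1024, 0]) cube([52, 52, 719]);
translate([1541, 1024, 0]) cube([52, 52, 719]);


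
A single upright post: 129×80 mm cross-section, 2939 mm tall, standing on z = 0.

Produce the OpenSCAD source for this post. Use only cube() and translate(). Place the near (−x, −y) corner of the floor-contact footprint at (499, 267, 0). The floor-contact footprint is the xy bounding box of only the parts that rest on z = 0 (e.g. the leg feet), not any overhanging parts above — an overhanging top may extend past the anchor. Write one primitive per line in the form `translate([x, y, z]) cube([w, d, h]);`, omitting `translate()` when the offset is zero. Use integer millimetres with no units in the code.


translate([499, 267, 0]) cube([129, 80, 2939]);


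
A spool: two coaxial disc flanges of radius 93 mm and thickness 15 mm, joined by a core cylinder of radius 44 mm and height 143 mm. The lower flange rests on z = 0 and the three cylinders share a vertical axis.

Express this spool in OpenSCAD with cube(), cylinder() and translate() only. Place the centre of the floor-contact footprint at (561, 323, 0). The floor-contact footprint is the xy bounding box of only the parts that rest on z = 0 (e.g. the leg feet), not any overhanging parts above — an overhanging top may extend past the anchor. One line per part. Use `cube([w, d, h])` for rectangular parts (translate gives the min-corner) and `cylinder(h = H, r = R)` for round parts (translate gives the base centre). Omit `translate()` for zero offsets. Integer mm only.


translate([561, 323, 0]) cylinder(h = 15, r = 93);
translate([561, 323, 15]) cylinder(h = 143, r = 44);
translate([561, 323, 158]) cylinder(h = 15, r = 93);


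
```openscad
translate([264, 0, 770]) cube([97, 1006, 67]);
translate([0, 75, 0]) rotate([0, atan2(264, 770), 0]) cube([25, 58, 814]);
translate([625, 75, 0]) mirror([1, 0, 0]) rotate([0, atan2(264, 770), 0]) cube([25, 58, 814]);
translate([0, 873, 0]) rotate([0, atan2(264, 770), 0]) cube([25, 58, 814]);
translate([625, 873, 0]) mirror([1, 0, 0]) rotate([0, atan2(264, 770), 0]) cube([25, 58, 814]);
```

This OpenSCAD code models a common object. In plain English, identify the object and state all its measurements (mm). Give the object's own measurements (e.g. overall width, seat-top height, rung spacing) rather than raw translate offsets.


A sawhorse. A 97×1006×67 mm beam (x, y, z) sits on two A-frame leg pairs. Each pair is two raked legs of 25×58 mm section (58 mm along y) splaying symmetrically in x. Each leg rises 770 mm vertically over 264 mm of horizontal reach and is 814 mm long along its own axis. Every leg's outer bottom edge rests on the floor and its outer top edge meets a bottom edge of the beam — the left legs (tilting toward +x) meet the beam's −x bottom edge, the right legs (their mirror images, tilting toward −x) meet its +x bottom edge — so the leg tops tuck under the beam, the beam's underside is 770 mm above the floor, and the feet are 625 mm apart outside-to-outside with the beam centred between them. The two leg pairs are set in 75 mm from either end of the beam.


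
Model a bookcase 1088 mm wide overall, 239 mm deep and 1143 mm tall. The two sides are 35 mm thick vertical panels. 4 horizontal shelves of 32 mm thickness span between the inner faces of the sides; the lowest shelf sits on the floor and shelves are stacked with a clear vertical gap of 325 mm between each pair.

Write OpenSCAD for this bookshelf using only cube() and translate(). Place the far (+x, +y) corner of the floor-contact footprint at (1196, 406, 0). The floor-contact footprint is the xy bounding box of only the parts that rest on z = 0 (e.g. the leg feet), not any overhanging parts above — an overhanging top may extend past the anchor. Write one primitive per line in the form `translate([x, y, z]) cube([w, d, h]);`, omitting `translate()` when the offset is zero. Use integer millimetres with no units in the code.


translate([108, 167, 0]) cube([35, 239, 1143]);
translate([1161, 167, 0]) cube([35, 239, 1143]);
translate([143, 167, 0]) cube([1018, 239, 32]);
translate([143, 167, 357]) cube([1018, 239, 32]);
translate([143, 167, 714]) cube([1018, 239, 32]);
translate([143, 167, 1071]) cube([1018, 239, 32]);


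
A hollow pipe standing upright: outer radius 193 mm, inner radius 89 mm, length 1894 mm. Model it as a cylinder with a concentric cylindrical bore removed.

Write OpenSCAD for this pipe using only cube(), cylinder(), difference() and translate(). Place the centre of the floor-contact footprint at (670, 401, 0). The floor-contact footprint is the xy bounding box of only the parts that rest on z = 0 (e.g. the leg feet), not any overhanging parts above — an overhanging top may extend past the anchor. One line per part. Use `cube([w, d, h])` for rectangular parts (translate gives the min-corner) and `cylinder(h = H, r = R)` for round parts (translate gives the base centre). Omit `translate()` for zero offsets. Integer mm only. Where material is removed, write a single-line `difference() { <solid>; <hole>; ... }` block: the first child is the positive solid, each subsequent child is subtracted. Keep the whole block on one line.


difference() { translate([670, 401, 0]) cylinder(h = 1894, r = 193); translate([670, 401, 0]) cylinder(h = 1894, r = 89); }


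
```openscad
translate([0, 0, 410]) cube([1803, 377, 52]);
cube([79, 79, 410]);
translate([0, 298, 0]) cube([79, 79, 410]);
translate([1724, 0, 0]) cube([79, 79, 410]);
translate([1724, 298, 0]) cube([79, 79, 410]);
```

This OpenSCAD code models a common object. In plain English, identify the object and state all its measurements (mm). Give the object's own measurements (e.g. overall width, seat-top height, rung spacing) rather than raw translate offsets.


A long wooden bench with a 1803 mm (x) × 377 mm (y) seat, 52 mm thick, its top surface 462 mm above the floor. Four 79 mm square legs at the seat corners, flush with the edges, run from z = 0 to the seat underside.


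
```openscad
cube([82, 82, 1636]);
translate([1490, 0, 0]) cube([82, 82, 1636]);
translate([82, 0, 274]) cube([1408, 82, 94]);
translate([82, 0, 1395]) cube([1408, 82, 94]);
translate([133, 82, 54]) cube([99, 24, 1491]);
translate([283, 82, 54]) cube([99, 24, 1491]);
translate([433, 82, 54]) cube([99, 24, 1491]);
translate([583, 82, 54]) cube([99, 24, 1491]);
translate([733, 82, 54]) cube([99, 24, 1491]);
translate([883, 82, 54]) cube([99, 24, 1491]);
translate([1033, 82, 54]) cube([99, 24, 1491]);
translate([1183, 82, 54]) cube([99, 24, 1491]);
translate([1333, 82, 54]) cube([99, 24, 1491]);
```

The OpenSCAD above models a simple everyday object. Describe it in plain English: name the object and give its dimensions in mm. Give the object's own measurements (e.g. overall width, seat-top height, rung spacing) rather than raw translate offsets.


A fence section. Two 82×82 mm posts, 1636 mm tall, stand on the floor with a clear span of 1408 mm between their inner faces. Two horizontal rails of 82×94 mm section span the gap between the posts with their undersides at z = 274 mm and z = 1395 mm, flush with the posts' −y face. 9 pickets, each 99 mm wide, 24 mm thick and 1491 mm tall, are fixed to the +y face of the rails with their bottoms at z = 54 mm, spaced across the span with a 51 mm gap after the −x post and between neighbouring pickets, with 58 mm left before the +x post.


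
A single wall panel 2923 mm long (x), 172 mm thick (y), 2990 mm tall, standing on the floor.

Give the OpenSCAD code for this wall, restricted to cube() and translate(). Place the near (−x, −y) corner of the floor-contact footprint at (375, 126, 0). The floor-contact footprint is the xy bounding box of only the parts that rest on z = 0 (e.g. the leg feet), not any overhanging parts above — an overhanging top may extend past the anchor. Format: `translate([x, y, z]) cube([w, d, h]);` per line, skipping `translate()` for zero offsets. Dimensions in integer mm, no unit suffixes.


translate([375, 126, 0]) cube([2923, 172, 2990]);


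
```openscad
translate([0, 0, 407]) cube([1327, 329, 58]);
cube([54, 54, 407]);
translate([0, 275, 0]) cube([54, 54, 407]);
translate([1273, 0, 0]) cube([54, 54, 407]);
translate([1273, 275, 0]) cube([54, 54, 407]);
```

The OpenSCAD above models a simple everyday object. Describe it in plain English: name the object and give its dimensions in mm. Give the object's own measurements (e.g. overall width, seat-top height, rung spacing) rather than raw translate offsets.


A long wooden bench with a 1327 mm (x) × 329 mm (y) seat, 58 mm thick, its top surface 465 mm above the floor. Four 54 mm square legs at the seat corners, flush with the edges, run from z = 0 to the seat underside.


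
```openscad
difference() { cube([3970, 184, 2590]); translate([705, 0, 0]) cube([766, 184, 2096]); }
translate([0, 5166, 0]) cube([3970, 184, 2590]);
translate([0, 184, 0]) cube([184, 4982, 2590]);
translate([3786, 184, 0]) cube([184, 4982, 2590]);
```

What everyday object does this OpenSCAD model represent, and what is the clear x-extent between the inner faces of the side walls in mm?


A single room. The interior width is 3602 mm.

Four walls enclosing a rectangle with a door in the front wall — a room. Outside width 3970 minus two 184 mm walls gives 3602 mm.


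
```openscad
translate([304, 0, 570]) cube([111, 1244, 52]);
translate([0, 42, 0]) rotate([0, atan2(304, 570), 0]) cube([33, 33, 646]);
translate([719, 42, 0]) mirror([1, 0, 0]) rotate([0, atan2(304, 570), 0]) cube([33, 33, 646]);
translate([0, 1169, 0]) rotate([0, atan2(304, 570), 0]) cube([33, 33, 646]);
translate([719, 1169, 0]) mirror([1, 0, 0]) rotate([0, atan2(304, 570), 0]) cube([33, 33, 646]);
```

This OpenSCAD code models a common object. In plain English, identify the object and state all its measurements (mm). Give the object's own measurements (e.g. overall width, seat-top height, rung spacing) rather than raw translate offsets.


A sawhorse. A 111×1244×52 mm beam (x, y, z) sits on two A-frame leg pairs. Each pair is two raked legs of 33×33 mm section (33 mm along y) splaying symmetrically in x. Each leg rises 570 mm vertically over 304 mm of horizontal reach and is 646 mm long along its own axis. Every leg's outer bottom edge rests on the floor and its outer top edge meets a bottom edge of the beam — the left legs (tilting toward +x) meet the beam's −x bottom edge, the right legs (their mirror images, tilting toward −x) meet its +x bottom edge — so the leg tops tuck under the beam, the beam's underside is 570 mm above the floor, and the feet are 719 mm apart outside-to-outside with the beam centred between them. The two leg pairs are set in 42 mm from either end of the beam.


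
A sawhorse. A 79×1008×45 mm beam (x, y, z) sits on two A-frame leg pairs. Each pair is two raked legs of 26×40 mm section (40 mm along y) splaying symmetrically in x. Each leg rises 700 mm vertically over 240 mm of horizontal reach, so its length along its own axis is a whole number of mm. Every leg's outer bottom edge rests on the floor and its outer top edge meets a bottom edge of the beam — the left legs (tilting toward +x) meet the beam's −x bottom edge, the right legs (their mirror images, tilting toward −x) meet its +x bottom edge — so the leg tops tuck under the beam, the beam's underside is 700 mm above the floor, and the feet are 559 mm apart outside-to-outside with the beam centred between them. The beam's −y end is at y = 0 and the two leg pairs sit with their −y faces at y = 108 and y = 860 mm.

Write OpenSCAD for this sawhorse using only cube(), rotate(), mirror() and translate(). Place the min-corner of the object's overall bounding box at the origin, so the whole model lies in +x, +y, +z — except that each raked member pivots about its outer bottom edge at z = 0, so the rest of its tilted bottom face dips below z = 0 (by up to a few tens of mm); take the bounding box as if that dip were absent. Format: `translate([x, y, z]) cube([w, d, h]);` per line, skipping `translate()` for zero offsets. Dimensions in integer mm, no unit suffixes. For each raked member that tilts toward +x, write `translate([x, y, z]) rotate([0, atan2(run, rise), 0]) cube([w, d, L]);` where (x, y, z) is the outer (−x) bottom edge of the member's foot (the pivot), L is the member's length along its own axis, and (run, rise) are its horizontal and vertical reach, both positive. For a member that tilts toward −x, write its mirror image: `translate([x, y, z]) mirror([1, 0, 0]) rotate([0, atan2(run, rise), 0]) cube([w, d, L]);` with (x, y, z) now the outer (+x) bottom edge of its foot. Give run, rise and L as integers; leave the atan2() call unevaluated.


translate([240, 0, 700]) cube([79, 1008, 45]);
translate([0, 108, 0]) rotate([0, atan2(240, 700), 0]) cube([26, 40, 740]);
translate([559, 108, 0]) mirror([1, 0, 0]) rotate([0, atan2(240, 700), 0]) cube([26, 40, 740]);
translate([0, 860, 0]) rotate([0, atan2(240, 700), 0]) cube([26, 40, 740]);
translate([559, 860, 0]) mirror([1, 0, 0]) rotate([0, atan2(240, 700), 0]) cube([26, 40, 740]);


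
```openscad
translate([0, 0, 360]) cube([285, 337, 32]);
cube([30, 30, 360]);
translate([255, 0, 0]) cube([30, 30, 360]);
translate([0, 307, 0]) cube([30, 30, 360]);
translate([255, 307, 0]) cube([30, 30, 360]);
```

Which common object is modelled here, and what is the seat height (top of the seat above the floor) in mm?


A stool. The seat height is 392 mm.

A 285×337×32 slab at z = 360 on four corner posts — a stool. The seat top is 360 + 32 = 392 mm.


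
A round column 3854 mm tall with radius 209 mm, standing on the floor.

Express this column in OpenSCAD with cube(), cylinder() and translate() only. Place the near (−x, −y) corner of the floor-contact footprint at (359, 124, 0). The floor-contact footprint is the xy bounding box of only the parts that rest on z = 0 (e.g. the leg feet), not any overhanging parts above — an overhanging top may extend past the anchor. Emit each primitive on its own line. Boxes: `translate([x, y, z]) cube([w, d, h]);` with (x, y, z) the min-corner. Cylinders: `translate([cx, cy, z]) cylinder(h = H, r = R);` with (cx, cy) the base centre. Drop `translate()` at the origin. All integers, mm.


translate([568, 333, 0]) cylinder(h = 3854, r = 209);


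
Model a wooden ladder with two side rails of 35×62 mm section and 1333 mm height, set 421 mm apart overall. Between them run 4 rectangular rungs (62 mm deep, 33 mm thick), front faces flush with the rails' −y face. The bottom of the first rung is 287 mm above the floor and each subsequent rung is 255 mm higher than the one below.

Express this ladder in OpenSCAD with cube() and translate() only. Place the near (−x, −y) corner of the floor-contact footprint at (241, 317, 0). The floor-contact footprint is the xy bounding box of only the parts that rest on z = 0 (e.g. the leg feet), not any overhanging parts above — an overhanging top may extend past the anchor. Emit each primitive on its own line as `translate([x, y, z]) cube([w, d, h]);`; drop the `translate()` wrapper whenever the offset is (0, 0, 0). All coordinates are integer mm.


// rung span = 421 - 2*35 = 351
// rung[k] z = 287 + k*255
translate([241, 317, 0]) cube([35, 62, 1333]);
translate([627, 317, 0]) cube([35, 62, 1333]);
translate([276, 317, 287]) cube([351, 62, 33]);
translate([276, 317, 542]) cube([351, 62, 33]);
translate([276, 317, 797]) cube([351, 62, 33]);
translate([276, 317, 1052]) cube([351, 62, 33]);


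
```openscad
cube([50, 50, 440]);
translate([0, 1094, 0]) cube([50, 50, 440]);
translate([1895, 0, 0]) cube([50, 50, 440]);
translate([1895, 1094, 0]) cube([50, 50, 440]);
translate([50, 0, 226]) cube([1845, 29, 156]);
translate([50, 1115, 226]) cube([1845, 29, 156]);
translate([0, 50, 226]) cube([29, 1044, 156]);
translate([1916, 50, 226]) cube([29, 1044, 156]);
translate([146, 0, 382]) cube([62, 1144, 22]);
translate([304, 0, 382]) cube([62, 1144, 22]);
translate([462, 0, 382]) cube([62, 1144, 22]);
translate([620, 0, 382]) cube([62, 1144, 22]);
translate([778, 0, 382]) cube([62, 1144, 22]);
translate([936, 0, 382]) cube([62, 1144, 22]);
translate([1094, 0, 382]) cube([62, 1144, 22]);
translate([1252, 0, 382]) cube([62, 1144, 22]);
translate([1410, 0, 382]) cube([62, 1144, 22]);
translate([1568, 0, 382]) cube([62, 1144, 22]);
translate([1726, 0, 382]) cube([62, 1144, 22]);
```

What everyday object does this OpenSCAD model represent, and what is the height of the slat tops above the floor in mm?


A bed frame. The slat-top height is 404 mm.

Four posts, four rails, and a row of slats — a bed frame. Slats sit on the rails at z = 226 + 156 = 382; with slat thickness 22, the top is 404 mm.


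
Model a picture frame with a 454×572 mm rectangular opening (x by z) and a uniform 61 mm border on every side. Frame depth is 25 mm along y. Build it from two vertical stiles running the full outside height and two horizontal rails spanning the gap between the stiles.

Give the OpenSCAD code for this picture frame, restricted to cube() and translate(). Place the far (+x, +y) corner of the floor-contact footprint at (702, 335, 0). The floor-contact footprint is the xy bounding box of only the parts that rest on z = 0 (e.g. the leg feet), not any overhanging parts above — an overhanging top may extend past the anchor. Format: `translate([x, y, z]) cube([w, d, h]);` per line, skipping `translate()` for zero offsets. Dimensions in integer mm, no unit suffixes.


translate([126, 310, 0]) cube([61, 25, 694]);
translate([641, 310, 0]) cube([61, 25, 694]);
translate([187, 310, 0]) cube([454, 25, 61]);
translate([187, 310, 633]) cube([454, 25, 61]);


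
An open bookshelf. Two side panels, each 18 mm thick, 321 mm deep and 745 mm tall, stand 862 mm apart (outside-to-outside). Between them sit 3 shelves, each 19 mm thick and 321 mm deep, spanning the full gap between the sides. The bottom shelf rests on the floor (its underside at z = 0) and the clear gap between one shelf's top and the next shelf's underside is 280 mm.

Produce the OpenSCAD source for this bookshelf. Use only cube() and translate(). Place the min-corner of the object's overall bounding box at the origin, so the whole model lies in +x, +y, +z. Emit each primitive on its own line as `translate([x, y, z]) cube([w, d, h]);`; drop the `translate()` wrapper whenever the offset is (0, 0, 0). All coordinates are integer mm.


cube([18, 321, 745]);
translate([844, 0, 0]) cube([18, 321, 745]);
translate([18, 0, 0]) cube([826, 321, 19]);
translate([18, 0, 299]) cube([826, 321, 19]);
translate([18, 0, 598]) cube([826, 321, 19]);
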